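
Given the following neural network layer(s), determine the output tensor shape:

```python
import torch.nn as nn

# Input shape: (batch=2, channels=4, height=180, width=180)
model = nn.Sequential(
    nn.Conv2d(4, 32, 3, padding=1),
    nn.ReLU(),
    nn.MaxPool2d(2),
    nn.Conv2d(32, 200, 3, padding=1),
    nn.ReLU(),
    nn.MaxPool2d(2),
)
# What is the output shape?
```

Input: (2, 4, 180, 180) -> after first Conv2d: (2, 32, 180, 180) -> after first MaxPool2d: (2, 32, 90, 90) -> after second Conv2d: (2, 200, 90, 90) -> Output: (2, 200, 45, 45)

Answer: (2, 200, 45, 45)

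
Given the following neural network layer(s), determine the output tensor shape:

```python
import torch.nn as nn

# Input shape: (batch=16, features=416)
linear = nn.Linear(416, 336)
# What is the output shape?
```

Input: (16, 416) -> Output: (16, 336)

Answer: (16, 336)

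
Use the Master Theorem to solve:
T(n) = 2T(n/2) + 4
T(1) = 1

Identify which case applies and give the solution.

a=2, b=2, f(n)=4. log_2(2) = 1. Since c=0 < 1, Case 1 applies: T(n) = Θ(n^log_b(a)) = O(n).

Answer: O(n) - Case 1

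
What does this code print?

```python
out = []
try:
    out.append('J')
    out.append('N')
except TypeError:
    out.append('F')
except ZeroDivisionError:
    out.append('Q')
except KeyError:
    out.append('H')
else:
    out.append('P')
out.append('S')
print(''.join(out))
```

Execution trace: 'J' (try body) → 'N' (try body, no exception) → 'P' (else) → 'S' (after the try/except). Output: JNPS

Answer: JNPS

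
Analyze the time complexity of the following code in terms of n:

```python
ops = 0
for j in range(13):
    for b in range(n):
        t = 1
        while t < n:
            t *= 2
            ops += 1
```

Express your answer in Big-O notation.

Each loop level contributes: 1 × n × log n. Multiplying the contributions gives O(n log n).

Answer: O(n log n)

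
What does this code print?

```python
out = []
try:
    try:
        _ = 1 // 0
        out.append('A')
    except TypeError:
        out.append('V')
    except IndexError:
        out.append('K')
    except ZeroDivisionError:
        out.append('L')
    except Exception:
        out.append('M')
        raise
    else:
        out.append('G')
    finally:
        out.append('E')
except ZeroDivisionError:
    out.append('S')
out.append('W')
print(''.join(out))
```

Execution trace: 'L' (inner except ZeroDivisionError) → 'E' (inner finally) → 'W' (after the try/except). Output: LEW

Answer: LEW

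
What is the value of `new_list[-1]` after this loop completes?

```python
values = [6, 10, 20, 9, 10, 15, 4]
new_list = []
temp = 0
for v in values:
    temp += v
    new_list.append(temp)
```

Cumulative sum ends at 74
`new_list` takes the values: [] → [6] → [6, 16] → [6, 16, 36] → [6, 16, 36, 45] → [6, 16, 36, 45, 55] → [6, 16, 36, 45, 55, 70] → [6, 16, 36, 45, 55, 70, 74]
So `new_list[-1]` = 74

Answer: 74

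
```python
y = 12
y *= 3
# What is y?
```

Trace:
`y = 12` → y = 12
`y *= 3` → y = 36
So y = 36

Answer: 36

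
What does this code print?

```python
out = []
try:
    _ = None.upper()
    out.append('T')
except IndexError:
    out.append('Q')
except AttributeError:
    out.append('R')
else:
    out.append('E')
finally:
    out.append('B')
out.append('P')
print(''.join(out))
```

Execution trace: 'R' (except AttributeError) → 'B' (finally) → 'P' (after the try/except). Output: RBP

Answer: RBP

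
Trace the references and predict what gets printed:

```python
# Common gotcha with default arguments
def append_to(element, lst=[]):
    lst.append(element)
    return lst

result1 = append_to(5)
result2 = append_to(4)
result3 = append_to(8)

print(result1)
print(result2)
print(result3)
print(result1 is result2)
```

Key concept: mutable default argument gotcha.
Step by step:
`result1 = append_to(5)` → result1 = [5]
`result2 = append_to(4)` → result1 = [5, 4] (same object as result2); result2 = [5, 4] (same object as result1)
`result3 = append_to(8)` → result1 = [5, 4, 8] (same object as result2, result3); result2 = [5, 4, 8] (same object as result1, result3); result3 = [5, 4, 8] (same object as result1, result2)
`print(result1)` → prints [5, 4, 8]
`print(result2)` → prints [5, 4, 8]
`print(result3)` → prints [5, 4, 8]
`print(result1 is result2)` → prints True

Answer:
[5, 4, 8]
[5, 4, 8]
[5, 4, 8]
True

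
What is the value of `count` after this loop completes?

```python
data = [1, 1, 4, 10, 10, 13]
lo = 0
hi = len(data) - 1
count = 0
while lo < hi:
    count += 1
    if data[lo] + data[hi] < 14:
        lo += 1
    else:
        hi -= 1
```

Steps to find pair summing to 14
`count` takes the values: 0 → 1 → 2 → 3 → 4 → 5

Answer: 5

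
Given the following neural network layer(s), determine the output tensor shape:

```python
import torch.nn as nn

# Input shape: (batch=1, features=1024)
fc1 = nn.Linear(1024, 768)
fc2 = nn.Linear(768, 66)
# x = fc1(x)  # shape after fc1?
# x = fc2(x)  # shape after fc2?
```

Input: (1, 1024) -> after fc1: (1, 768) -> Output: (1, 66)

Answer: (1, 66)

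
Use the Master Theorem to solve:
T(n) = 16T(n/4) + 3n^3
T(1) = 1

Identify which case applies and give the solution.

a=16, b=4, f(n)=3n^3. log_4(16) = 2. Since c=3 > 2 and the regularity condition holds (16(n/4)^3 = (16/4^3)n^3 with 16/4^3 < 1), Case 3 applies: T(n) = Θ(f(n)) = O(n^3).

Answer: O(n^3) - Case 3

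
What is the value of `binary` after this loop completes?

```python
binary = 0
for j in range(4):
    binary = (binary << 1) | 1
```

Build 4 consecutive 1-bits: 0b1111
`binary` takes the values: 0 → 1 → 3 → 7 → 15

Answer: 15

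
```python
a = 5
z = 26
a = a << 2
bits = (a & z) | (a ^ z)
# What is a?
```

Trace:
`a = 5` → a = 5
`z = 26` → z = 26
`a = a << 2` → a = 20
`bits = (a & z) | (a ^ z)` → bits = 30
So a = 20

Answer: 20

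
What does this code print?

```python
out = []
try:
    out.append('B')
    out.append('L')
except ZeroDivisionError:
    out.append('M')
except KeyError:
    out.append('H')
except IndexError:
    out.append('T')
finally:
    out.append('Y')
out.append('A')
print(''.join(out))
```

Execution trace: 'B' (try body) → 'L' (try body, no exception) → 'Y' (finally) → 'A' (after the try/except). Output: BLYA

Answer: BLYA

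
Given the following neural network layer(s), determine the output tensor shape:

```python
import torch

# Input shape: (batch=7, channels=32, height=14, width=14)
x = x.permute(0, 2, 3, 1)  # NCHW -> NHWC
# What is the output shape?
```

Input: (7, 32, 14, 14) -> Output: (7, 14, 14, 32)

Answer: (7, 14, 14, 32)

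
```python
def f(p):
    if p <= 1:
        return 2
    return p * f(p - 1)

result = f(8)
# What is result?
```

f(8) = 8 * 7 * 6 * 5 * 4 * 3 * 2 * 2 = 80640

Answer: 80640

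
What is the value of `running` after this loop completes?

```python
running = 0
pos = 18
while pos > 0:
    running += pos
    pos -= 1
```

Sum 18 down to 1
`running` takes the values: 0 → 18 → 35 → 51 → 66 → 80 → 93 → 105 → 116 → 126 → 135 → 143 → 150 → 156 → 161 → 165 → 168 → 170 → 171

Answer: 171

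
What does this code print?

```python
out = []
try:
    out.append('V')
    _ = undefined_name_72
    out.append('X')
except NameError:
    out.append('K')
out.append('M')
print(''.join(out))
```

Execution trace: 'V' (try body) → 'K' (except NameError) → 'M' (after the try/except). Output: VKM

Answer: VKM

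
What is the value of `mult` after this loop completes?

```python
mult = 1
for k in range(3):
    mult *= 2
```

2^3 = 8
`mult` takes the values: 1 → 2 → 4 → 8

Answer: 8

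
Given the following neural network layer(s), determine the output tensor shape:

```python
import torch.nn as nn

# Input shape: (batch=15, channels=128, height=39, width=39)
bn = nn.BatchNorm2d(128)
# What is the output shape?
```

Input: (15, 128, 39, 39) -> Output: (15, 128, 39, 39)

Answer: (15, 128, 39, 39)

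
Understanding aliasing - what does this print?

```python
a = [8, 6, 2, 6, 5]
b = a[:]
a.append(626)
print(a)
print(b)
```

Key concept: slice [:] creates copy.
Step by step:
`a = [8, 6, 2, 6, 5]` → a = [8, 6, 2, 6, 5]
`b = a[:]` → b = [8, 6, 2, 6, 5]
`a.append(626)` → a = [8, 6, 2, 6, 5, 626]
`print(a)` → prints [8, 6, 2, 6, 5, 626]
`print(b)` → prints [8, 6, 2, 6, 5]

Answer:
[8, 6, 2, 6, 5, 626]
[8, 6, 2, 6, 5]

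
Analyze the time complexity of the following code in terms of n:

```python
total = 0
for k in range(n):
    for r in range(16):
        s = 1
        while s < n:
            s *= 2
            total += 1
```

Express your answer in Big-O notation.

Each loop level contributes: n × 1 × log n. Multiplying the contributions gives O(n log n).

Answer: O(n log n)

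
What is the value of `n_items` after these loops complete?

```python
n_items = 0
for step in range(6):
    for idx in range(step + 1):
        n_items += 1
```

Triangle: 1 + 2 + ... + 6
`n_items` takes the values: 0 → 1 → 2 → 3 → 4 → 5 → 6 → 7 → 8 → 9 → 10 → 11 → 12 → 13 → 14 → 15 → 16 → 17 → 18 → 19 → 20 → 21

Answer: 21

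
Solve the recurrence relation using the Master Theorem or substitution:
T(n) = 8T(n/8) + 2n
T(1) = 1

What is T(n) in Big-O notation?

By Master Theorem: a=8, b=8, f(n)=2n. Since log_8(8) = 1 and f(n) = Θ(n^1), Case 2 applies. T(n) = O(n log n).

Answer: O(n log n)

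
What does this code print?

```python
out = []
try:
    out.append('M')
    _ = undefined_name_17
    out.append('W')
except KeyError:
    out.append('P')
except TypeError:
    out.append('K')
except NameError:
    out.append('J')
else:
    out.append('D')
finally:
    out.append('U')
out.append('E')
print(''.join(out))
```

Execution trace: 'M' (try body) → 'J' (except NameError) → 'U' (finally) → 'E' (after the try/except). Output: MJUE

Answer: MJUE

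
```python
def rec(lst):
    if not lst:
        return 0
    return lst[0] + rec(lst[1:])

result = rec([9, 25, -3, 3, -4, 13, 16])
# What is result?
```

9 + 25 + (-3) + 3 + (-4) + 13 + 16 + 0 = 59

Answer: 59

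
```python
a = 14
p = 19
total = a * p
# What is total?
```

Trace:
`a = 14` → a = 14
`p = 19` → p = 19
`total = a * p` → total = 266
So total = 266

Answer: 266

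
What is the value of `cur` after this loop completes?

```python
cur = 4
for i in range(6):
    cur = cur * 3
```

Multiply by 3, 6 times: 4 * 3^6 = 2916
`cur` takes the values: 4 → 12 → 36 → 108 → 324 → 972 → 2916

Answer: 2916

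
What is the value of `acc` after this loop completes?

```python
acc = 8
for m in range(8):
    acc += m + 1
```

Start at 8, add 1 to 8 = 44
`acc` takes the values: 8 → 9 → 11 → 14 → 18 → 23 → 29 → 36 → 44

Answer: 44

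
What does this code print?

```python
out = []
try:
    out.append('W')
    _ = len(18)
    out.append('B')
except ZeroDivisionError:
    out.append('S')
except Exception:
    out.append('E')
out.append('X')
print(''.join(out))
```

Execution trace: 'W' (try body) → 'E' (except Exception) → 'X' (after the try/except). Output: WEX

Answer: WEX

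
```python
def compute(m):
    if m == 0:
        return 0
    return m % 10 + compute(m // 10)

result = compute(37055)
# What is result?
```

Sum of digits of 37055: 5 + 5 + 0 + 7 + 3 = 20

Answer: 20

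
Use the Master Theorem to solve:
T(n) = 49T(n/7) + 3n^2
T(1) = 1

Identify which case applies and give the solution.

a=49, b=7, f(n)=3n^2. log_7(49) = 2. Since c=2 = 2, Case 2 applies: T(n) = Θ(n^log_b(a) · log n) = O(n^2 log n).

Answer: O(n^2 log n) - Case 2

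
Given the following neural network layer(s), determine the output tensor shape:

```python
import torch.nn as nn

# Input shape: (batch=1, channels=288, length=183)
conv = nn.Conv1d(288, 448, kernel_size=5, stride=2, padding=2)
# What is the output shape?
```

Input: (1, 288, 183) -> Output: (1, 448, 92)

Answer: (1, 448, 92)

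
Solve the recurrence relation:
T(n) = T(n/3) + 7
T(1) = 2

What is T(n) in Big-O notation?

Each step divides n by 3 and adds 7. After log_3(n) steps we reach T(1)=2. So T(n) = 7·log_3(n) + 2 = O(log n).

Answer: O(log n)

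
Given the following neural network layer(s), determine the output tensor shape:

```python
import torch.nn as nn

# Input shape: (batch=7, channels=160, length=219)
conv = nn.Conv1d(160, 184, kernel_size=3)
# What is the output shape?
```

Input: (7, 160, 219) -> Output: (7, 184, 217)

Answer: (7, 184, 217)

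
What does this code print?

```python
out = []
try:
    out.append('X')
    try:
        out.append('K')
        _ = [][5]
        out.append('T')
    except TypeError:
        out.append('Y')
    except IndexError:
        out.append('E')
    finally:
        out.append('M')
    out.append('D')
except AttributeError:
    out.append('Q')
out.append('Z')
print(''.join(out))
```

Execution trace: 'X' (try body) → 'K' (inner try body) → 'E' (inner except IndexError) → 'M' (inner finally) → 'D' (try body, no exception) → 'Z' (after the try/except). Output: XKEMDZ

Answer: XKEMDZ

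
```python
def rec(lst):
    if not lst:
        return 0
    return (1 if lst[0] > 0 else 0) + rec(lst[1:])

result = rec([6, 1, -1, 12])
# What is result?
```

Count of positive elements in [6, 1, -1, 12] = 3

Answer: 3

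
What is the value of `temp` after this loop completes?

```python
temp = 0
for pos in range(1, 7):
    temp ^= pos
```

XOR of 1 to 6
`temp` takes the values: 0 → 1 → 3 → 0 → 4 → 1 → 7

Answer: 7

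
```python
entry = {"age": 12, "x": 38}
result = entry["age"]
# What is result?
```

Trace:
`entry = {"age": 12, "x": 38}` → entry = {'age': 12, 'x': 38}
`result = entry["age"]` → result = 12
So result = 12

Answer: 12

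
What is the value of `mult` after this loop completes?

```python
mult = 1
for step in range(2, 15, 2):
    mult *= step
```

Product of even numbers 2 to 14
`mult` takes the values: 1 → 2 → 8 → 48 → 384 → 3840 → 46080 → 645120

Answer: 645120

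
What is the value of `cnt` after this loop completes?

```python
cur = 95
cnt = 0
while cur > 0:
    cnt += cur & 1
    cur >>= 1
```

Count set bits in 95 (binary: 0b1011111)
`cnt` takes the values: 0 → 1 → 2 → 3 → 4 → 5 → 6

Answer: 6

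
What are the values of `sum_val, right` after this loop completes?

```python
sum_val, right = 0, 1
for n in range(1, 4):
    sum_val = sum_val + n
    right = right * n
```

Sum and factorial of 1 to 3
`sum_val, right` takes the values: (0, 1) → (1, 1) → (3, 1) → (3, 2) → (6, 2) → (6, 6)

Answer: 6, 6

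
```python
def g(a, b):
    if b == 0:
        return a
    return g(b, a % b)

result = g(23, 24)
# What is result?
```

g(23, 24) -> g(24, 23) -> g(23, 1) -> g(1, 0) -> 1

Answer: 1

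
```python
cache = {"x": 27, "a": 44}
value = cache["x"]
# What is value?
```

Trace:
`cache = {"x": 27, "a": 44}` → cache = {'x': 27, 'a': 44}
`value = cache["x"]` → value = 27
So value = 27

Answer: 27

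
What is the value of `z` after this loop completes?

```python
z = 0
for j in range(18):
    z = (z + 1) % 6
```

Increment mod 6, 18 times = 0
`z` takes the values: 0 → 1 → 2 → 3 → 4 → 5 → 0 → 1 → 2 → 3 → 4 → 5 → 0 → 1 → 2 → 3 → 4 → 5 → 0

Answer: 0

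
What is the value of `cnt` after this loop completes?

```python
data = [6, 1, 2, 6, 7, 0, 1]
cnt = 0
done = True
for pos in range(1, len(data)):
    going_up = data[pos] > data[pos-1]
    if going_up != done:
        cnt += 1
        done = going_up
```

Count direction changes in [6, 1, 2, 6, 7, 0, 1]
`cnt` takes the values: 0 → 1 → 2 → 3 → 4

Answer: 4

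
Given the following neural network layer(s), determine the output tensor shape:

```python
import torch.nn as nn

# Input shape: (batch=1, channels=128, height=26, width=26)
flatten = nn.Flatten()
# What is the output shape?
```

Input: (1, 128, 26, 26) -> Output: (1, 86528)

Answer: (1, 86528)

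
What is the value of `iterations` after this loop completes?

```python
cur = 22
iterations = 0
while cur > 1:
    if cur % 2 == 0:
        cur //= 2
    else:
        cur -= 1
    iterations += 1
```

Steps to reduce 22 to 1
`iterations` takes the values: 0 → 1 → 2 → 3 → 4 → 5 → 6

Answer: 6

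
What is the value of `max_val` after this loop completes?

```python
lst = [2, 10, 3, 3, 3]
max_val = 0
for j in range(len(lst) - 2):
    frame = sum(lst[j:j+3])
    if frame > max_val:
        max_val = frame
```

Max sum of 3-element window in [2, 10, 3, 3, 3]
`max_val` takes the values: 0 → 15 → 16

Answer: 16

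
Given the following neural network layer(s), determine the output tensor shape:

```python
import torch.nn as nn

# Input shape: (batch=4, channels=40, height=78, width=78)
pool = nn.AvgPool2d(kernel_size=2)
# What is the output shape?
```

Input: (4, 40, 78, 78) -> Output: (4, 40, 39, 39)

Answer: (4, 40, 39, 39)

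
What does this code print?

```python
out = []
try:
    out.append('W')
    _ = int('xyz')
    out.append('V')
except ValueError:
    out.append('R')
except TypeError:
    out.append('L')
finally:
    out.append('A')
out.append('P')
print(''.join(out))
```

Execution trace: 'W' (try body) → 'R' (except ValueError) → 'A' (finally) → 'P' (after the try/except). Output: WRAP

Answer: WRAP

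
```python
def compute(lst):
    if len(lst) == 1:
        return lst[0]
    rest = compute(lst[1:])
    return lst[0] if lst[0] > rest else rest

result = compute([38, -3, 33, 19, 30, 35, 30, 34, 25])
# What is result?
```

Recursive max over [38, -3, 33, 19, 30, 35, 30, 34, 25] = 38

Answer: 38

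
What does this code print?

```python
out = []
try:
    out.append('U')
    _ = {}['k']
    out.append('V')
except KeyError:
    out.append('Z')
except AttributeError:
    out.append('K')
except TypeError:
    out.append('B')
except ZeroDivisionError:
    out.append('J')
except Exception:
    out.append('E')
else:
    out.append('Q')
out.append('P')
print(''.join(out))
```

Execution trace: 'U' (try body) → 'Z' (except KeyError) → 'P' (after the try/except). Output: UZP

Answer: UZP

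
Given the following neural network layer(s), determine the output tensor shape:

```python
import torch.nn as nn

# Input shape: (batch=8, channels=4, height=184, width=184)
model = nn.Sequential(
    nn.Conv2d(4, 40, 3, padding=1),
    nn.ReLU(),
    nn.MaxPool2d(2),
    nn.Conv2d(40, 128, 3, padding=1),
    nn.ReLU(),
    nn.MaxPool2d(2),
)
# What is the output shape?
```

Input: (8, 4, 184, 184) -> after first Conv2d: (8, 40, 184, 184) -> after first MaxPool2d: (8, 40, 92, 92) -> after second Conv2d: (8, 128, 92, 92) -> Output: (8, 128, 46, 46)

Answer: (8, 128, 46, 46)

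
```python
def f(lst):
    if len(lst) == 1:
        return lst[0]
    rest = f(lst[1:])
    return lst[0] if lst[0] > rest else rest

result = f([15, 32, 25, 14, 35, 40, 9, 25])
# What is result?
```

Recursive max over [15, 32, 25, 14, 35, 40, 9, 25] = 40

Answer: 40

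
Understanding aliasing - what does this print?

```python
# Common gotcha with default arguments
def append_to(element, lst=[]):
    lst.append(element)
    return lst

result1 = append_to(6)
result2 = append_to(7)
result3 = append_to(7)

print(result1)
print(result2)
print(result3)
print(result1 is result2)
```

Key concept: mutable default argument gotcha.
Step by step:
`result1 = append_to(6)` → result1 = [6]
`result2 = append_to(7)` → result1 = [6, 7] (same object as result2); result2 = [6, 7] (same object as result1)
`result3 = append_to(7)` → result1 = [6, 7, 7] (same object as result2, result3); result2 = [6, 7, 7] (same object as result1, result3); result3 = [6, 7, 7] (same object as result1, result2)
`print(result1)` → prints [6, 7, 7]
`print(result2)` → prints [6, 7, 7]
`print(result3)` → prints [6, 7, 7]
`print(result1 is result2)` → prints True

Answer:
[6, 7, 7]
[6, 7, 7]
[6, 7, 7]
True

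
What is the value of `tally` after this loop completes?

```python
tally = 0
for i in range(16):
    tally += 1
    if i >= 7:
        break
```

Loop breaks when i reaches 7, tally is 8
`tally` takes the values: 0 → 1 → 2 → 3 → 4 → 5 → 6 → 7 → 8

Answer: 8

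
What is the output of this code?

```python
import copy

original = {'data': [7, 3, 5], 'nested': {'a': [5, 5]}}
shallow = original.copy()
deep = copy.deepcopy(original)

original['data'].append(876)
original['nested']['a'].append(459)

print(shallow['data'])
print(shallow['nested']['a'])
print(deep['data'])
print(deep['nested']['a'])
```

Key concept: comparing shallow vs deep copy.
Step by step:
`original = {'data': [7, 3, 5], 'nested': {'a': [5, 5]}}` → original = {'data': [7, 3, 5], 'nested': {'a': [5, 5]}}
`shallow = original.copy()` → shallow = {'data': [7, 3, 5], 'nested': {'a': [5, 5]}}
`deep = copy.deepcopy(original)` → deep = {'data': [7, 3, 5], 'nested': {'a': [5, 5]}}
`original['data'].append(876)` → original = {'data': [7, 3, 5, 876], 'nested': {'a': [5, 5]}}; shallow = {'data': [7, 3, 5, 876], 'nested': {'a': [5, 5]}}
`original['nested']['a'].append(459)` → original = {'data': [7, 3, 5, 876], 'nested': {'a': [5, 5, 459]}}; shallow = {'data': [7, 3, 5, 876], 'nested': {'a': [5, 5, 459]}}
`print(shallow['data'])` → prints [7, 3, 5, 876]
`print(shallow['nested']['a'])` → prints [5, 5, 459]
`print(deep['data'])` → prints [7, 3, 5]
`print(deep['nested']['a'])` → prints [5, 5]

Answer:
[7, 3, 5, 876]
[5, 5, 459]
[7, 3, 5]
[5, 5]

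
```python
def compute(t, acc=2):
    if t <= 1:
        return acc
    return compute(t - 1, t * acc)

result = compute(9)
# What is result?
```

Accumulator trace (n, acc): (9, 2) -> (8, 18) -> (7, 144) -> (6, 1008) -> (5, 6048) -> (4, 30240) -> (3, 120960) -> (2, 362880) -> (1, 725760) -> return 725760

Answer: 725760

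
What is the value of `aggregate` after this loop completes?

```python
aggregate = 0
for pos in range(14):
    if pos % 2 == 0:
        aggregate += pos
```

Sum of even numbers 0 to 13
`aggregate` takes the values: 0 → 2 → 6 → 12 → 20 → 30 → 42

Answer: 42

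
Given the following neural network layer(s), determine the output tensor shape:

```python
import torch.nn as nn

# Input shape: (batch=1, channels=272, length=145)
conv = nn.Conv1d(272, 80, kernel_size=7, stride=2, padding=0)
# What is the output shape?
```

Input: (1, 272, 145) -> Output: (1, 80, 70)

Answer: (1, 80, 70)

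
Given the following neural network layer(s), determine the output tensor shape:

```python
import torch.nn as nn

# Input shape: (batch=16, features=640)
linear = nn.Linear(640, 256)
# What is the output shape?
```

Input: (16, 640) -> Output: (16, 256)

Answer: (16, 256)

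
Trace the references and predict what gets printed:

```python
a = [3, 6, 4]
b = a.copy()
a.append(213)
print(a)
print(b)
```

Key concept: list.copy() creates independent copy.
Step by step:
`a = [3, 6, 4]` → a = [3, 6, 4]
`b = a.copy()` → b = [3, 6, 4]
`a.append(213)` → a = [3, 6, 4, 213]
`print(a)` → prints [3, 6, 4, 213]
`print(b)` → prints [3, 6, 4]

Answer:
[3, 6, 4, 213]
[3, 6, 4]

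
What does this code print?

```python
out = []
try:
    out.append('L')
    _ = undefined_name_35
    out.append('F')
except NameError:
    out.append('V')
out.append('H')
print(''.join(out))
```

Execution trace: 'L' (try body) → 'V' (except NameError) → 'H' (after the try/except). Output: LVH

Answer: LVH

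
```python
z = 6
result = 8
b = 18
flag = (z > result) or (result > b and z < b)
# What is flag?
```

Trace:
`z = 6` → z = 6
`result = 8` → result = 8
`b = 18` → b = 18
`flag = (z > result) or (result > b and z < b)` → flag = False
So flag = False

Answer: False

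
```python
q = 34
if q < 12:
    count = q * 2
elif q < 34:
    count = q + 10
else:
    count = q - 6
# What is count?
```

Trace:
`q = 34` → q = 34
`if q < 12: ...` → q < 12 is False, q < 34 is False, take else branch → count = 28
So count = 28

Answer: 28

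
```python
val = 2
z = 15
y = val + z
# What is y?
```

Trace:
`val = 2` → val = 2
`z = 15` → z = 15
`y = val + z` → y = 17
So y = 17

Answer: 17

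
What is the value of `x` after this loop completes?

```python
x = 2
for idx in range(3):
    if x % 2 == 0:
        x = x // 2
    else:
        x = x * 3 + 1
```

Collatz-style transformation from 2
`x` takes the values: 2 → 1 → 4 → 2

Answer: 2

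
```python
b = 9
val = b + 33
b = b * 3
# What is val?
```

Trace:
`b = 9` → b = 9
`val = b + 33` → val = 42
`b = b * 3` → b = 27
So val = 42

Answer: 42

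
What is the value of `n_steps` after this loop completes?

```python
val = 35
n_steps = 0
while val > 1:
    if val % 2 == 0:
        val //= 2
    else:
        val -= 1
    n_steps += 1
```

Steps to reduce 35 to 1
`n_steps` takes the values: 0 → 1 → 2 → 3 → 4 → 5 → 6 → 7

Answer: 7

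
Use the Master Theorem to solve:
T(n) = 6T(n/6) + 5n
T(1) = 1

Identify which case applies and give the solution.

a=6, b=6, f(n)=5n. log_6(6) = 1. Since c=1 = 1, Case 2 applies: T(n) = Θ(n^log_b(a) · log n) = O(n log n).

Answer: O(n log n) - Case 2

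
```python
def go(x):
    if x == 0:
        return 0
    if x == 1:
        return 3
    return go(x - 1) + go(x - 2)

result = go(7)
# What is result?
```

Build up from base cases: go(0)=0, go(1)=3, go(2)=3, go(3)=6, go(4)=9, go(5)=15, go(6)=24, ..., go(7)=39

Answer: 39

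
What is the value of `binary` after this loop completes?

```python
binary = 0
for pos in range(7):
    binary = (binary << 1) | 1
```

Build 7 consecutive 1-bits: 0b1111111
`binary` takes the values: 0 → 1 → 3 → 7 → 15 → 31 → 63 → 127

Answer: 127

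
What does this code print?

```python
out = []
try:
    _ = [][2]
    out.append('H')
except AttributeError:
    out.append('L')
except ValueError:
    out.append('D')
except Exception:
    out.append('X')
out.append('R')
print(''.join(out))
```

Execution trace: 'X' (except Exception) → 'R' (after the try/except). Output: XR

Answer: XR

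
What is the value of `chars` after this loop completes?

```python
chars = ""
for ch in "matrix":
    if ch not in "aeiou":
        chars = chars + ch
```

Remove vowels from 'matrix'
`chars` takes the values: "" → "m" → "mt" → "mtr" → "mtrx"

Answer: "mtrx"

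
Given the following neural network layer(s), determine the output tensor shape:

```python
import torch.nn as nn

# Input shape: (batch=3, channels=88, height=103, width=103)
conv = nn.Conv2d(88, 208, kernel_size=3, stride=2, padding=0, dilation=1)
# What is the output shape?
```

Input: (3, 88, 103, 103) -> Output: (3, 208, 51, 51)

Answer: (3, 208, 51, 51)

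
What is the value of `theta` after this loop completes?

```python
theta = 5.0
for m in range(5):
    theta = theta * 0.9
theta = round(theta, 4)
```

Exponential decay: 5.0 * 0.9^5
`theta` takes the values: 5.0 → 4.5 → 4.05 → 3.645 → 3.2805 → 2.95245 → 2.9525

Answer: 2.9525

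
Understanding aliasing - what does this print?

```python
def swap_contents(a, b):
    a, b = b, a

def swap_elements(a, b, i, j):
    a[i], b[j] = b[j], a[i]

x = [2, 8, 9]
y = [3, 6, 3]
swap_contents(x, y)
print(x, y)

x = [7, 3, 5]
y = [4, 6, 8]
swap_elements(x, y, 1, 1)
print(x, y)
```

Key concept: parameter rebinding vs mutation.
Step by step:
`x = [2, 8, 9]` → x = [2, 8, 9]
`y = [3, 6, 3]` → y = [3, 6, 3]
`swap_contents(x, y)` → no visible change to tracked variables
`print(x, y)` → prints [2, 8, 9] [3, 6, 3]
`x = [7, 3, 5]` → x = [7, 3, 5]
`y = [4, 6, 8]` → y = [4, 6, 8]
`swap_elements(x, y, 1, 1)` → x = [7, 6, 5]; y = [4, 3, 8]
`print(x, y)` → prints [7, 6, 5] [4, 3, 8]

Answer:
[2, 8, 9] [3, 6, 3]
[7, 6, 5] [4, 3, 8]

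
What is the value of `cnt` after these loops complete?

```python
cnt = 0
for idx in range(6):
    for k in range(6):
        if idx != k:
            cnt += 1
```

6² - 6 (exclude diagonal)
`cnt` takes the values: 0 → 1 → 2 → 3 → 4 → 5 → 6 → 7 → 8 → 9 → 10 → 11 → 12 → 13 → 14 → 15 → 16 → 17 → 18 → 19 → 20 → 21 → 22 → 23 → 24 → 25 → 26 → 27 → 28 → 29 → 30

Answer: 30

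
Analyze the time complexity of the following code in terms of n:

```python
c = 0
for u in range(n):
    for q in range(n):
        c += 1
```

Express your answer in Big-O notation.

Each loop level contributes: n × n. Multiplying the contributions gives O(n^2).

Answer: O(n^2)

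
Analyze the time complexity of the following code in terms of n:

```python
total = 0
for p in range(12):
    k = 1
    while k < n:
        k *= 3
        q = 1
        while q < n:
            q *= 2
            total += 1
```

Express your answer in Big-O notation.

Each loop level contributes: 1 × log n × log n. Multiplying the contributions gives O(log² n).

Answer: O(log² n)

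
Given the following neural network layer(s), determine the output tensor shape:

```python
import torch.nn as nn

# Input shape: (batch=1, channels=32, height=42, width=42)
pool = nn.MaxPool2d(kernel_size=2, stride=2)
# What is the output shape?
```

Input: (1, 32, 42, 42) -> Output: (1, 32, 21, 21)

Answer: (1, 32, 21, 21)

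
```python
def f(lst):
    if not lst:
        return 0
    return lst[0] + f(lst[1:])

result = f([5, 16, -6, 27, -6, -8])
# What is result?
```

5 + 16 + (-6) + 27 + (-6) + (-8) + 0 = 28

Answer: 28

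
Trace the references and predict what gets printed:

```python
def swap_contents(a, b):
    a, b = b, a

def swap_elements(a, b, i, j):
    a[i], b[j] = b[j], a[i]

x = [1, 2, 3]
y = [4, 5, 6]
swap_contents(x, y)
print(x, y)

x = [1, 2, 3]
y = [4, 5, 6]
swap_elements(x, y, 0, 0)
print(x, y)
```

Key concept: parameter rebinding vs mutation.
Step by step:
`x = [1, 2, 3]` → x = [1, 2, 3]
`y = [4, 5, 6]` → y = [4, 5, 6]
`swap_contents(x, y)` → no visible change to tracked variables
`print(x, y)` → prints [1, 2, 3] [4, 5, 6]
`x = [1, 2, 3]` → x = [1, 2, 3]
`y = [4, 5, 6]` → y = [4, 5, 6]
`swap_elements(x, y, 0, 0)` → x = [4, 2, 3]; y = [1, 5, 6]
`print(x, y)` → prints [4, 2, 3] [1, 5, 6]

Answer:
[1, 2, 3] [4, 5, 6]
[4, 2, 3] [1, 5, 6]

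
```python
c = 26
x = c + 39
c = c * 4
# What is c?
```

Trace:
`c = 26` → c = 26
`x = c + 39` → x = 65
`c = c * 4` → c = 104
So c = 104

Answer: 104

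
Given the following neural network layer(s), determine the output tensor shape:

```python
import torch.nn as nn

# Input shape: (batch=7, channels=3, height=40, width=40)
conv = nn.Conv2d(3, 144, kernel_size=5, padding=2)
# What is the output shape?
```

Input: (7, 3, 40, 40) -> Output: (7, 144, 40, 40)

Answer: (7, 144, 40, 40)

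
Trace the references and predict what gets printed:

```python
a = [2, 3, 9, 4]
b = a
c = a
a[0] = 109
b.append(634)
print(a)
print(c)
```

Key concept: multiple aliases.
Step by step:
`a = [2, 3, 9, 4]` → a = [2, 3, 9, 4]
`b = a` → b = [2, 3, 9, 4] (same object as a)
`c = a` → c = [2, 3, 9, 4] (same object as a, b)
`a[0] = 109` → a = [109, 3, 9, 4] (same object as b, c); b = [109, 3, 9, 4] (same object as a, c); c = [109, 3, 9, 4] (same object as a, b)
`b.append(634)` → a = [109, 3, 9, 4, 634] (same object as b, c); b = [109, 3, 9, 4, 634] (same object as a, c); c = [109, 3, 9, 4, 634] (same object as a, b)
`print(a)` → prints [109, 3, 9, 4, 634]
`print(c)` → prints [109, 3, 9, 4, 634]

Answer:
[109, 3, 9, 4, 634]
[109, 3, 9, 4, 634]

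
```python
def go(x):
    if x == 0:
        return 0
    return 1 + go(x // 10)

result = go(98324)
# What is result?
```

Count of digits of 98324: 5

Answer: 5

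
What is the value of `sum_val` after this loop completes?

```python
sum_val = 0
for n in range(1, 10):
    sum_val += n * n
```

Sum of squares 1² to 9² = 285
`sum_val` takes the values: 0 → 1 → 5 → 14 → 30 → 55 → 91 → 140 → 204 → 285

Answer: 285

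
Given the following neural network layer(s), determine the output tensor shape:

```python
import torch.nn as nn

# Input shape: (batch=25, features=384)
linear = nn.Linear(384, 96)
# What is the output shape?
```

Input: (25, 384) -> Output: (25, 96)

Answer: (25, 96)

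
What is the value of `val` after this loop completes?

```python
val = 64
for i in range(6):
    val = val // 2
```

Halve 6 times: 64 // 2^6 = 1
`val` takes the values: 64 → 32 → 16 → 8 → 4 → 2 → 1

Answer: 1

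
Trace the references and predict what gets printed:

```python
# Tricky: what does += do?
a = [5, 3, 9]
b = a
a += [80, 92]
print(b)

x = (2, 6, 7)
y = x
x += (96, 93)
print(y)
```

Key concept: += behavior differs for mutable vs immutable.
Step by step:
`a = [5, 3, 9]` → a = [5, 3, 9]
`b = a` → b = [5, 3, 9] (same object as a)
`a += [80, 92]` → a = [5, 3, 9, 80, 92] (same object as b); b = [5, 3, 9, 80, 92] (same object as a)
`print(b)` → prints [5, 3, 9, 80, 92]
`x = (2, 6, 7)` → x = (2, 6, 7)
`y = x` → y = (2, 6, 7)
`x += (96, 93)` → x = (2, 6, 7, 96, 93)
`print(y)` → prints (2, 6, 7)

Answer:
[5, 3, 9, 80, 92]
(2, 6, 7)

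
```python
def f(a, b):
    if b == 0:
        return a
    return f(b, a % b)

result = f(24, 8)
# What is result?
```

f(24, 8) -> f(8, 0) -> 8

Answer: 8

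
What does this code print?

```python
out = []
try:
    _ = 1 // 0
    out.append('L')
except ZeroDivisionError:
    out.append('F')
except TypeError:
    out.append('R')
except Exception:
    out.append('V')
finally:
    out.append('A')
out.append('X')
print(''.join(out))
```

Execution trace: 'F' (except ZeroDivisionError) → 'A' (finally) → 'X' (after the try/except). Output: FAX

Answer: FAX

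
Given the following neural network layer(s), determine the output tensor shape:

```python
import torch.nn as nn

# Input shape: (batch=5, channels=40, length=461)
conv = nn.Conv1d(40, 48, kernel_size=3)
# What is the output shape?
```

Input: (5, 40, 461) -> Output: (5, 48, 459)

Answer: (5, 48, 459)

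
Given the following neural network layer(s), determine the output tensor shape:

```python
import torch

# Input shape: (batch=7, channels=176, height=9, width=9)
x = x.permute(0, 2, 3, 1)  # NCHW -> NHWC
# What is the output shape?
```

Input: (7, 176, 9, 9) -> Output: (7, 9, 9, 176)

Answer: (7, 9, 9, 176)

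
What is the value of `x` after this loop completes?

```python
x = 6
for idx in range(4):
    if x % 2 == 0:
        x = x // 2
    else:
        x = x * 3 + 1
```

Collatz-style transformation from 6
`x` takes the values: 6 → 3 → 10 → 5 → 16

Answer: 16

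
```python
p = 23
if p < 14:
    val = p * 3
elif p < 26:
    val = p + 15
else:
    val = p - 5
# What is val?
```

Trace:
`p = 23` → p = 23
`if p < 14: ...` → p < 14 is False, p < 26 is True → val = 38
So val = 38

Answer: 38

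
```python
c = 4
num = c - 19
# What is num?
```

Trace:
`c = 4` → c = 4
`num = c - 19` → num = -15
So num = -15

Answer: -15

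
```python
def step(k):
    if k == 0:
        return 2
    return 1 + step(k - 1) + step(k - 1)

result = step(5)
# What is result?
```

step(k) = 1 + 2·step(k-1), step(0)=2. Closed form: (2+1)·2^5 - 1 = 95.

Answer: 95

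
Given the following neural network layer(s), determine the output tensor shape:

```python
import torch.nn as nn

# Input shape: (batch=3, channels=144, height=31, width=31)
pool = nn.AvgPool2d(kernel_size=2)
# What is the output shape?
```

Input: (3, 144, 31, 31) -> Output: (3, 144, 15, 15)

Answer: (3, 144, 15, 15)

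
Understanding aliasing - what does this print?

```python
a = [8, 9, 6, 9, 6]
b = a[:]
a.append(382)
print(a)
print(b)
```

Key concept: slice [:] creates copy.
Step by step:
`a = [8, 9, 6, 9, 6]` → a = [8, 9, 6, 9, 6]
`b = a[:]` → b = [8, 9, 6, 9, 6]
`a.append(382)` → a = [8, 9, 6, 9, 6, 382]
`print(a)` → prints [8, 9, 6, 9, 6, 382]
`print(b)` → prints [8, 9, 6, 9, 6]

Answer:
[8, 9, 6, 9, 6, 382]
[8, 9, 6, 9, 6]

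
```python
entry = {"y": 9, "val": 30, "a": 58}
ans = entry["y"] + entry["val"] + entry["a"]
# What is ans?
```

Trace:
`entry = {"y": 9, "val": 30, "a": 58}` → entry = {'y': 9, 'val': 30, 'a': 58}
`ans = entry["y"] + entry["val"] + entry["a"]` → ans = 97
So ans = 97

Answer: 97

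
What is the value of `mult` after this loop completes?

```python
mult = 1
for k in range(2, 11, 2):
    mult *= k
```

Product of even numbers 2 to 10
`mult` takes the values: 1 → 2 → 8 → 48 → 384 → 3840

Answer: 3840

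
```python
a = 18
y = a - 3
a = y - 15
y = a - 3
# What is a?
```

Trace:
`a = 18` → a = 18
`y = a - 3` → y = 15
`a = y - 15` → a = 0
`y = a - 3` → y = -3
So a = 0

Answer: 0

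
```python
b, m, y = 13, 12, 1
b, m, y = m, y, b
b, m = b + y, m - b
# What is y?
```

Trace:
`b, m, y = 13, 12, 1` → b = 13; m = 12; y = 1
`b, m, y = m, y, b` → b = 12; m = 1; y = 13
`b, m = b + y, m - b` → b = 25; m = -11
So y = 13

Answer: 13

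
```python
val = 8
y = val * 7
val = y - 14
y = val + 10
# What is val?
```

Trace:
`val = 8` → val = 8
`y = val * 7` → y = 56
`val = y - 14` → val = 42
`y = val + 10` → y = 52
So val = 42

Answer: 42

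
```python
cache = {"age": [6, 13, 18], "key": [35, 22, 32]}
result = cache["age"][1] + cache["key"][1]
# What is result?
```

Trace:
`cache = {"age": [6, 13, 18], "key": [35, 22, 32]}` → cache = {'age': [6, 13, 18], 'key': [35, 22, 32]}
`result = cache["age"][1] + cache["key"][1]` → result = 35
So result = 35

Answer: 35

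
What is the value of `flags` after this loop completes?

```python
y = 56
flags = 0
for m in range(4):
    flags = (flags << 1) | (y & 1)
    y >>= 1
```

Reverse lowest 4 bits of 56
`flags` takes the values: 0 → 1

Answer: 1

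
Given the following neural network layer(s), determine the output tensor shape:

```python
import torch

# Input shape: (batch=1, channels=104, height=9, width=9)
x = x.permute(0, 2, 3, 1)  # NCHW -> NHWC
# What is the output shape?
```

Input: (1, 104, 9, 9) -> Output: (1, 9, 9, 104)

Answer: (1, 9, 9, 104)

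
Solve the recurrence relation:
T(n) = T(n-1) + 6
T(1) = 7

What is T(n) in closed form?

Unrolling: T(n) = T(1) + 6·(n-1) = 7 + 6(n-1) = 6n + 1.

Answer: T(n) = 6n + 1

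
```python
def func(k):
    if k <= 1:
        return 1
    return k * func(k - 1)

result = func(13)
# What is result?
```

func(13) = 13 * 12 * 11 * 10 * 9 * 8 * 7 * 6 * 5 * 4 * 3 * 2 * 1 = 6227020800

Answer: 6227020800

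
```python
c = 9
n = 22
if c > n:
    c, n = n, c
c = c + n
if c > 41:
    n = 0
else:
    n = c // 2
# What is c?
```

Trace:
`c = 9` → c = 9
`n = 22` → n = 22
`if c > n: ...` → c > n is False → no variable changes
`c = c + n` → c = 31
`if c > 41: ...` → c > 41 is False, take else branch → n = 15
So c = 31

Answer: 31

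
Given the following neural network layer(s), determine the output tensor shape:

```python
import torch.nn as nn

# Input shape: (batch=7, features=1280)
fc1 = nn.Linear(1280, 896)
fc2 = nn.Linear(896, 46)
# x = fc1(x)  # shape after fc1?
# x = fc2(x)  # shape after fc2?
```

Input: (7, 1280) -> after fc1: (7, 896) -> Output: (7, 46)

Answer: (7, 46)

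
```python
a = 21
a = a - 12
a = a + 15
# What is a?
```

Trace:
`a = 21` → a = 21
`a = a - 12` → a = 9
`a = a + 15` → a = 24
So a = 24

Answer: 24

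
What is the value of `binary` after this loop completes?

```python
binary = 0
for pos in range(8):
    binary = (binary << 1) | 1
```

Build 8 consecutive 1-bits: 0b11111111
`binary` takes the values: 0 → 1 → 3 → 7 → 15 → 31 → 63 → 127 → 255

Answer: 255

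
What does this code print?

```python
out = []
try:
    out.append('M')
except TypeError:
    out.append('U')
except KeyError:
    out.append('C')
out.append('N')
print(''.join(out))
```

Execution trace: 'M' (try body, no exception) → 'N' (after the try/except). Output: MN

Answer: MN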